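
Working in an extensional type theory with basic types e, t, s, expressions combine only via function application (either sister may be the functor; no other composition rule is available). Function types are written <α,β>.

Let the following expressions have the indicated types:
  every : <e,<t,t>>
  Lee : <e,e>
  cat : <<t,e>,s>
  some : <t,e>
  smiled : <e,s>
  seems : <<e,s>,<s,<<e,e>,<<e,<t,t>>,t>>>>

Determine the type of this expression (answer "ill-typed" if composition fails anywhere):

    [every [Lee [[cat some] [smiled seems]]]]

t

[cat some]: cat is <<t,e>,s>, some is <t,e>; result s.
[smiled seems]: seems is <<e,s>,<s,<<e,e>,<<e,<t,t>>,t>>>>, smiled is <e,s>; result <s,<<e,e>,<<e,<t,t>>,t>>>.
[[cat some] [smiled seems]]: [smiled seems] is <s,<<e,e>,<<e,<t,t>>,t>>>, [cat some] is s; result <<e,e>,<<e,<t,t>>,t>>.
[Lee [[cat some] [smiled seems]]]: [[cat some] [smiled seems]] is <<e,e>,<<e,<t,t>>,t>>, Lee is <e,e>; result <<e,<t,t>>,t>.
[every [Lee [[cat some] [smiled seems]]]]: [Lee [[cat some] [smiled seems]]] is <<e,<t,t>>,t>, every is <e,<t,t>>; result t.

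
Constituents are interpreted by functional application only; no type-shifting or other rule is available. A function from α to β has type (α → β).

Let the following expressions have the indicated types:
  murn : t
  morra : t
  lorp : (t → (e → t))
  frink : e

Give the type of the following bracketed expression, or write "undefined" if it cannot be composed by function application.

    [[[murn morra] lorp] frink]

undefined

[murn morra]: t and t cannot combine by function application — type clash.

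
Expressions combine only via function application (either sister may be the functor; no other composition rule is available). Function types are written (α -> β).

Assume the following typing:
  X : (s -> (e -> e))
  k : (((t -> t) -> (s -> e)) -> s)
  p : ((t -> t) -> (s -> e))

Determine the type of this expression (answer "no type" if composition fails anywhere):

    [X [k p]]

(e -> e)

[k p]: functor k : (((t -> t) -> (s -> e)) -> s), argument p : ((t -> t) -> (s -> e)); result s.
[X [k p]]: functor X : (s -> (e -> e)), argument [k p] : s; result (e -> e).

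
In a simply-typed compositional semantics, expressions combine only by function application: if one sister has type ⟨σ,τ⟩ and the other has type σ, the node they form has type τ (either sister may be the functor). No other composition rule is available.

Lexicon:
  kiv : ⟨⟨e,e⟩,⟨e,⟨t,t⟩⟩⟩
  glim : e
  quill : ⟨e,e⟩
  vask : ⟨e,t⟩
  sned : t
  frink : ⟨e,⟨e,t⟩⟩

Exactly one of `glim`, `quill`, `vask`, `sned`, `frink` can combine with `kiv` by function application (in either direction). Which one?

glim : e — kiv needs ⟨e,e⟩; glim needs nothing (atomic); neither fits.
quill — combines: kiv : ⟨⟨e,e⟩,⟨e,⟨t,t⟩⟩⟩ takes quill : ⟨e,e⟩ as argument, giving ⟨e,⟨t,t⟩⟩.
vask : ⟨e,t⟩ — kiv needs ⟨e,e⟩; vask needs e; neither fits.
sned : t — kiv needs ⟨e,e⟩; sned needs nothing (atomic); neither fits.
frink : ⟨e,⟨e,t⟩⟩ — kiv needs ⟨e,e⟩; frink needs e; neither fits.

quill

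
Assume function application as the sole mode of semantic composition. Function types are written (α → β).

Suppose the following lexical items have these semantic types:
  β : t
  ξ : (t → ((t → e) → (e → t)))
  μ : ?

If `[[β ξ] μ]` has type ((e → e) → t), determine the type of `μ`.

[[β ξ] μ] must have type ((e → e) → t). The sister [β ξ] has type ((t → e) → (e → t)); that is not a function onto ((e → e) → t), so μ must be the functor, of type (((t → e) → (e → t)) → ((e → e) → t)).

(((t → e) → (e → t)) → ((e → e) → t))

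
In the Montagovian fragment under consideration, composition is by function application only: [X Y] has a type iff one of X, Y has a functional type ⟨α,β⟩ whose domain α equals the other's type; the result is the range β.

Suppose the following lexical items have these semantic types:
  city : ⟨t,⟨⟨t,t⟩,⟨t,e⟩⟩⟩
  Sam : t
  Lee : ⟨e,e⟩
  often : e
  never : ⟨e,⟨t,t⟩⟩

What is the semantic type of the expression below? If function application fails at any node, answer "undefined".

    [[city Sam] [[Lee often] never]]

⟨t,e⟩

[city Sam]: ⟨t,⟨⟨t,t⟩,⟨t,e⟩⟩⟩ applied to t yields ⟨⟨t,t⟩,⟨t,e⟩⟩.
[Lee often]: ⟨e,e⟩ applied to e yields e.
[[Lee often] never]: ⟨e,⟨t,t⟩⟩ applied to e yields ⟨t,t⟩.
[[city Sam] [[Lee often] never]]: ⟨⟨t,t⟩,⟨t,e⟩⟩ applied to ⟨t,t⟩ yields ⟨t,e⟩.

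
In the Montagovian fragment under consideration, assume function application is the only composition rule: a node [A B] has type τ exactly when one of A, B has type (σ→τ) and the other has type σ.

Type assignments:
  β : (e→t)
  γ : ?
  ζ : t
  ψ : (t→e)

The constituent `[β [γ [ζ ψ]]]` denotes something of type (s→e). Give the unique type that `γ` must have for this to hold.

At [β [γ [ζ ψ]]] (required: (s→e)): β is (e→t), which is not a function with range (s→e); hence [γ [ζ ψ]] is the functor — type ((e→t)→(s→e)).
At [γ [ζ ψ]] (required: ((e→t)→(s→e))): [ζ ψ] is e, which is not a function with range ((e→t)→(s→e)); hence γ is the functor — type (e→((e→t)→(s→e))).

(e→((e→t)→(s→e)))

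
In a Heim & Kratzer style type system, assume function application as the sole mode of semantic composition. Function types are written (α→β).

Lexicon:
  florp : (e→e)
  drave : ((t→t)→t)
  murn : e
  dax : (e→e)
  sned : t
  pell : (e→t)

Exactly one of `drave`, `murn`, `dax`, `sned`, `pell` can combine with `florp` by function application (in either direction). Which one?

murn

drave : ((t→t)→t) — florp needs e; drave needs (t→t); neither fits.
murn — combines: florp : (e→e) takes murn : e as argument, giving e.
dax : (e→e) — florp needs e; dax needs e; neither fits.
sned : t — florp needs e; sned needs nothing (atomic); neither fits.
pell : (e→t) — florp needs e; pell needs e; neither fits.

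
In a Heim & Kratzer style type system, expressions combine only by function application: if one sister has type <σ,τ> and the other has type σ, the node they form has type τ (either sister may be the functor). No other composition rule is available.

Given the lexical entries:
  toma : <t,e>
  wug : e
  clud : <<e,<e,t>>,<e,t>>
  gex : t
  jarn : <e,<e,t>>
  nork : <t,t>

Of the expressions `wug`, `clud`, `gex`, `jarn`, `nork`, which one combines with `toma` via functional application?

gex

wug : e — no; toma wants t, and wug wants nothing (atomic).
clud : <<e,<e,t>>,<e,t>> — no; toma wants t, and clud wants <e,<e,t>>.
gex — combines: toma : <t,e> takes gex : t as argument, giving e.
jarn : <e,<e,t>> — no; toma wants t, and jarn wants e.
nork : <t,t> — no; toma wants t, and nork wants t.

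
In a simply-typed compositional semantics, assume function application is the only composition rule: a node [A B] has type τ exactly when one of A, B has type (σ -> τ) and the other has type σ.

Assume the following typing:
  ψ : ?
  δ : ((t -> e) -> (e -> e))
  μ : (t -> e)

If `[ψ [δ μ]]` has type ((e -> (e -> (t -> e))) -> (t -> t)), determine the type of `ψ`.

((e -> e) -> ((e -> (e -> (t -> e))) -> (t -> t)))

[ψ [δ μ]] is required to be ((e -> (e -> (t -> e))) -> (t -> t)). [δ μ] : (e -> e) cannot yield ((e -> (e -> (t -> e))) -> (t -> t)) as functor, so ψ : ((e -> e) -> ((e -> (e -> (t -> e))) -> (t -> t))).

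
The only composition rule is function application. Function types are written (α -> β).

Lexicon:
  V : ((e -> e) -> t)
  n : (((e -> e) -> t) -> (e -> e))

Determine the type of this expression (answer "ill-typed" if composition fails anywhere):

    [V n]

(e -> e)

[V n] — n of type (((e -> e) -> t) -> (e -> e)) combines with V of type ((e -> e) -> t): type (e -> e).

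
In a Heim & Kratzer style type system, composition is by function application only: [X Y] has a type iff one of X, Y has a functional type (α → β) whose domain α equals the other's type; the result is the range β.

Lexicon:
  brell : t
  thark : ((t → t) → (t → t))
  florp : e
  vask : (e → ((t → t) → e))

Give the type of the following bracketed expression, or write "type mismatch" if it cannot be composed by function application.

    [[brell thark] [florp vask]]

type mismatch

[brell thark]: t with ((t → t) → (t → t)) — neither is a function whose domain matches the other; composition fails here.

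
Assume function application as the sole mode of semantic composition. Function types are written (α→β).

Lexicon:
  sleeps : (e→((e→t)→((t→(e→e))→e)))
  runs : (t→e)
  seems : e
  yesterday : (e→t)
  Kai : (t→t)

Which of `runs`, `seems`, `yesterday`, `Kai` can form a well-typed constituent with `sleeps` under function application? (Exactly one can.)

seems

runs : (t→e) — no; sleeps wants e, and runs wants t.
seems — combines: sleeps : (e→((e→t)→((t→(e→e))→e))) takes seems : e as argument, giving ((e→t)→((t→(e→e))→e)).
yesterday : (e→t) — no; sleeps wants e, and yesterday wants e.
Kai : (t→t) — no; sleeps wants e, and Kai wants t.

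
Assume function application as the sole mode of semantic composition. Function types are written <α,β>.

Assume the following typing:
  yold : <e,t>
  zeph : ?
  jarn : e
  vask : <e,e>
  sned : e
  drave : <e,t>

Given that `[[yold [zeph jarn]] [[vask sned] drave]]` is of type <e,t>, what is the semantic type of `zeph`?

<e,<<e,t>,<t,<e,t>>>>

At [[yold [zeph jarn]] [[vask sned] drave]] (required: <e,t>): [[vask sned] drave] is t, which is not a function with range <e,t>; hence [yold [zeph jarn]] is the functor — type <t,<e,t>>.
At [yold [zeph jarn]] (required: <t,<e,t>>): yold is <e,t>, which is not a function with range <t,<e,t>>; hence [zeph jarn] is the functor — type <<e,t>,<t,<e,t>>>.
At [zeph jarn] (required: <<e,t>,<t,<e,t>>>): jarn is e, which is not a function with range <<e,t>,<t,<e,t>>>; hence zeph is the functor — type <e,<<e,t>,<t,<e,t>>>>.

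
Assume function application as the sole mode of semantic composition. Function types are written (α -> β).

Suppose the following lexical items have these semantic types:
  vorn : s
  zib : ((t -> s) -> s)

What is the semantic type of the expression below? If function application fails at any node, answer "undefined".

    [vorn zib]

undefined

At [vorn zib]: neither s nor ((t -> s) -> s) can take the other as argument; the node is ill-typed.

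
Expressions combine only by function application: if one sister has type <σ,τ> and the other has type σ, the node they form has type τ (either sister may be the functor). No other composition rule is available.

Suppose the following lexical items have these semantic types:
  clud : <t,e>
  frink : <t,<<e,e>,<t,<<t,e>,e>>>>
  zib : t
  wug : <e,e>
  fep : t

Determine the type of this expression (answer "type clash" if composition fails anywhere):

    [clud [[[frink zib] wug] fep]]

e

[frink zib] — frink of type <t,<<e,e>,<t,<<t,e>,e>>>> combines with zib of type t: type <<e,e>,<t,<<t,e>,e>>>.
[[frink zib] wug] — [frink zib] of type <<e,e>,<t,<<t,e>,e>>> combines with wug of type <e,e>: type <t,<<t,e>,e>>.
[[[frink zib] wug] fep] — [[frink zib] wug] of type <t,<<t,e>,e>> combines with fep of type t: type <<t,e>,e>.
[clud [[[frink zib] wug] fep]] — [[[frink zib] wug] fep] of type <<t,e>,e> combines with clud of type <t,e>: type e.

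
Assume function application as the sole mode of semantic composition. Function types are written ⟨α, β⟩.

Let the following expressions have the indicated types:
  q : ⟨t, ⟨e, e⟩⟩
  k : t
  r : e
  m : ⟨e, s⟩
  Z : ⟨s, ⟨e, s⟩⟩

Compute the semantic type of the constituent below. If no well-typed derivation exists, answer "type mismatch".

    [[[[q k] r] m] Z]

[q k]: q is ⟨t, ⟨e, e⟩⟩, k is t; result ⟨e, e⟩.
[[q k] r]: [q k] is ⟨e, e⟩, r is e; result e.
[[[q k] r] m]: m is ⟨e, s⟩, [[q k] r] is e; result s.
[[[[q k] r] m] Z]: Z is ⟨s, ⟨e, s⟩⟩, [[[q k] r] m] is s; result ⟨e, s⟩.

⟨e, s⟩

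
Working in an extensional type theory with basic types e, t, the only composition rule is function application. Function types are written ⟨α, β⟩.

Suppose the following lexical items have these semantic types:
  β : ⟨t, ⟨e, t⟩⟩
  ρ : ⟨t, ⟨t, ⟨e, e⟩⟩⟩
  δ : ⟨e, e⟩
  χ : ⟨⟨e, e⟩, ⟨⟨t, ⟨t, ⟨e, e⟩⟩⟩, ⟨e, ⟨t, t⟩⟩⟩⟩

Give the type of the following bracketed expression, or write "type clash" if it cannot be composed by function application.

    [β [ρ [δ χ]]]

[δ χ]: ⟨⟨e, e⟩, ⟨⟨t, ⟨t, ⟨e, e⟩⟩⟩, ⟨e, ⟨t, t⟩⟩⟩⟩ applied to ⟨e, e⟩ yields ⟨⟨t, ⟨t, ⟨e, e⟩⟩⟩, ⟨e, ⟨t, t⟩⟩⟩.
[ρ [δ χ]]: ⟨⟨t, ⟨t, ⟨e, e⟩⟩⟩, ⟨e, ⟨t, t⟩⟩⟩ applied to ⟨t, ⟨t, ⟨e, e⟩⟩⟩ yields ⟨e, ⟨t, t⟩⟩.
[β [ρ [δ χ]]]: ⟨t, ⟨e, t⟩⟩ and ⟨e, ⟨t, t⟩⟩ cannot combine by function application — type clash.

type clash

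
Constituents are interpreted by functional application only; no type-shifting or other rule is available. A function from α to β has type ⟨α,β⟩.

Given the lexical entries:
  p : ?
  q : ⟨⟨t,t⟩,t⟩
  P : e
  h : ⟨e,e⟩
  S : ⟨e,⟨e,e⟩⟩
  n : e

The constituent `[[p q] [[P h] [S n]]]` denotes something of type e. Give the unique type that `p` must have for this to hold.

For [[p q] [[P h] [S n]]] to have type e with [[P h] [S n]] of type e, [p q] must be the function: [p q] : ⟨e,e⟩.
For [p q] to have type ⟨e,e⟩ with q of type ⟨⟨t,t⟩,t⟩, p must be the function: p : ⟨⟨⟨t,t⟩,t⟩,⟨e,e⟩⟩.

⟨⟨⟨t,t⟩,t⟩,⟨e,e⟩⟩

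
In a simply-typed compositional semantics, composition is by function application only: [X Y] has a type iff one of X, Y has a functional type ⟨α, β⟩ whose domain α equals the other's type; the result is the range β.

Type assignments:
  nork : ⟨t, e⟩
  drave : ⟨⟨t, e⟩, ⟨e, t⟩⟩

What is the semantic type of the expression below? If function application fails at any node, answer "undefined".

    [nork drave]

[nork drave]: ⟨⟨t, e⟩, ⟨e, t⟩⟩ applied to ⟨t, e⟩ yields ⟨e, t⟩.

⟨e, t⟩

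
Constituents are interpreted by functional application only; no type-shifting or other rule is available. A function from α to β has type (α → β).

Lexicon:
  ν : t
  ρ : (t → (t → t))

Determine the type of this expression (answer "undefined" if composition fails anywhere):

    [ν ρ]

At [ν ρ], ρ : (t → (t → t)) takes ν : t, giving (t → t).

(t → t)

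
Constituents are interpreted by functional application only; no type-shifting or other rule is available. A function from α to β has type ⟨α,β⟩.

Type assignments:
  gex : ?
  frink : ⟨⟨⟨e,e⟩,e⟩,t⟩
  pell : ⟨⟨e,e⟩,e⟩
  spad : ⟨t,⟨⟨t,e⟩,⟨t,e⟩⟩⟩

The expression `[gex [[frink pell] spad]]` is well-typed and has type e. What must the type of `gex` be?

⟨⟨⟨t,e⟩,⟨t,e⟩⟩,e⟩

At [gex [[frink pell] spad]] (required: e): [[frink pell] spad] is ⟨⟨t,e⟩,⟨t,e⟩⟩, which is not a function with range e; hence gex is the functor — type ⟨⟨⟨t,e⟩,⟨t,e⟩⟩,e⟩.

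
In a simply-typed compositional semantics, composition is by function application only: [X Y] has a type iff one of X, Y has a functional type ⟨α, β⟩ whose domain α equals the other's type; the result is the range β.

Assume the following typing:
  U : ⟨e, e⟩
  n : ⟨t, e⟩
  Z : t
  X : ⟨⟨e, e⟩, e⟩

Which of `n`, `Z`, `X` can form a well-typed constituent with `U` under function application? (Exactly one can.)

X

n : ⟨t, e⟩ — U needs e; n needs t; neither fits.
Z : t — U needs e; Z needs nothing (atomic); neither fits.
X — combines: X : ⟨⟨e, e⟩, e⟩ takes U : ⟨e, e⟩ as argument, giving e.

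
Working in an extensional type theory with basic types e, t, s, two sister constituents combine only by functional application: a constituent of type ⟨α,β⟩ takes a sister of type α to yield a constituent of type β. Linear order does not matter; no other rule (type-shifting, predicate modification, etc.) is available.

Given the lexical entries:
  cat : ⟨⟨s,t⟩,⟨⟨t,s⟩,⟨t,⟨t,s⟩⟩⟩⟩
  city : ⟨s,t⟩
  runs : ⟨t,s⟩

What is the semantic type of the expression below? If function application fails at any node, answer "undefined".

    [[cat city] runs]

⟨t,⟨t,s⟩⟩

[cat city]: ⟨⟨s,t⟩,⟨⟨t,s⟩,⟨t,⟨t,s⟩⟩⟩⟩ applied to ⟨s,t⟩ yields ⟨⟨t,s⟩,⟨t,⟨t,s⟩⟩⟩.
[[cat city] runs]: ⟨⟨t,s⟩,⟨t,⟨t,s⟩⟩⟩ applied to ⟨t,s⟩ yields ⟨t,⟨t,s⟩⟩.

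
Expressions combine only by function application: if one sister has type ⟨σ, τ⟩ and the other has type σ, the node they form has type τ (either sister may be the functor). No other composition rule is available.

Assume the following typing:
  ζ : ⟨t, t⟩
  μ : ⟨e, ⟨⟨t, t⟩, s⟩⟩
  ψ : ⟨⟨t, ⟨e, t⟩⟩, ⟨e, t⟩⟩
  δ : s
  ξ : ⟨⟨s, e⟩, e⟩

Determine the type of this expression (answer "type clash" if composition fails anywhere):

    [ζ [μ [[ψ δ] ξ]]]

At [ψ δ]: neither ⟨⟨t, ⟨e, t⟩⟩, ⟨e, t⟩⟩ nor s can take the other as argument; the node is ill-typed.

type clash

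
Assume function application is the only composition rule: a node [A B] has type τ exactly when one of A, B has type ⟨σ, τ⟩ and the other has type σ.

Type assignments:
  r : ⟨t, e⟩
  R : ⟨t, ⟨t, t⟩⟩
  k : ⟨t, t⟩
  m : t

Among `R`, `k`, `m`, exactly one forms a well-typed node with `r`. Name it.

R : ⟨t, ⟨t, t⟩⟩ — does not combine with r.
k : ⟨t, t⟩ — does not combine with r.
m — combines: r : ⟨t, e⟩ takes m : t as argument, giving e.

m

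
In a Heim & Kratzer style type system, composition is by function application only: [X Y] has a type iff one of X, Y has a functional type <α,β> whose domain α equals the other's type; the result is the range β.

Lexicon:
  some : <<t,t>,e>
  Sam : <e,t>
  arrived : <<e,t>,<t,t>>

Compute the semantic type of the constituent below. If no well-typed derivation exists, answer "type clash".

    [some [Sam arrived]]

e

[Sam arrived]: arrived is <<e,t>,<t,t>>, Sam is <e,t>; result <t,t>.
[some [Sam arrived]]: some is <<t,t>,e>, [Sam arrived] is <t,t>; result e.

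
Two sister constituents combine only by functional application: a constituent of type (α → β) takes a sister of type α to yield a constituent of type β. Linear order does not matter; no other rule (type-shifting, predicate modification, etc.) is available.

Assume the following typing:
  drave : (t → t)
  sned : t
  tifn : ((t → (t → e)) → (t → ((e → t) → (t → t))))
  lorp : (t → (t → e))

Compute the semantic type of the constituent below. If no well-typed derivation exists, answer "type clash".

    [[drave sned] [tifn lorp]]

At [drave sned], drave : (t → t) takes sned : t, giving t.
At [tifn lorp], tifn : ((t → (t → e)) → (t → ((e → t) → (t → t)))) takes lorp : (t → (t → e)), giving (t → ((e → t) → (t → t))).
At [[drave sned] [tifn lorp]], [tifn lorp] : (t → ((e → t) → (t → t))) takes [drave sned] : t, giving ((e → t) → (t → t)).

((e → t) → (t → t))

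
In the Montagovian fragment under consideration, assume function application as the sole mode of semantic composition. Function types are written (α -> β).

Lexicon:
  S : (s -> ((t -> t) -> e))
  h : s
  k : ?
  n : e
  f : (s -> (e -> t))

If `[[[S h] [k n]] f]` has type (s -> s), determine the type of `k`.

(e -> (((t -> t) -> e) -> ((s -> (e -> t)) -> (s -> s))))

[[[S h] [k n]] f] must have type (s -> s). The sister f has type (s -> (e -> t)); that is not a function onto (s -> s), so [[S h] [k n]] must be the functor, of type ((s -> (e -> t)) -> (s -> s)).
[[S h] [k n]] must have type ((s -> (e -> t)) -> (s -> s)). The sister [S h] has type ((t -> t) -> e); that is not a function onto ((s -> (e -> t)) -> (s -> s)), so [k n] must be the functor, of type (((t -> t) -> e) -> ((s -> (e -> t)) -> (s -> s))).
[k n] must have type (((t -> t) -> e) -> ((s -> (e -> t)) -> (s -> s))). The sister n has type e; that is not a function onto (((t -> t) -> e) -> ((s -> (e -> t)) -> (s -> s))), so k must be the functor, of type (e -> (((t -> t) -> e) -> ((s -> (e -> t)) -> (s -> s)))).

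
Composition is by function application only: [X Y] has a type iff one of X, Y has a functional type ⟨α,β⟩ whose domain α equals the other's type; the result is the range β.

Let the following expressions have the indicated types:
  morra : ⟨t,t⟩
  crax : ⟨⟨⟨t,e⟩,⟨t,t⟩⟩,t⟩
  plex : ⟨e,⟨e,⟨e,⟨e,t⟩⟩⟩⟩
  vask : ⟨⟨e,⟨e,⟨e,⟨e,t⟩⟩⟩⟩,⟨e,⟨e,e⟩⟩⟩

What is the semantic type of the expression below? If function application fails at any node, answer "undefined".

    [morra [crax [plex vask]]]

[plex vask]: vask is ⟨⟨e,⟨e,⟨e,⟨e,t⟩⟩⟩⟩,⟨e,⟨e,e⟩⟩⟩, plex is ⟨e,⟨e,⟨e,⟨e,t⟩⟩⟩⟩; result ⟨e,⟨e,e⟩⟩.
At [crax [plex vask]]: neither ⟨⟨⟨t,e⟩,⟨t,t⟩⟩,t⟩ nor ⟨e,⟨e,e⟩⟩ can take the other as argument; the node is ill-typed.

undefined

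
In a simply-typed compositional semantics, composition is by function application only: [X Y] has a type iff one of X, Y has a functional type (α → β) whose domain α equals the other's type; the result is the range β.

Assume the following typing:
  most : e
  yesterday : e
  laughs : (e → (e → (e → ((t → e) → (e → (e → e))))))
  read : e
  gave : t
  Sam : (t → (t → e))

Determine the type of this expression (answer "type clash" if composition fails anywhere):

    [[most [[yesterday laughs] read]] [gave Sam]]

At [yesterday laughs], laughs : (e → (e → (e → ((t → e) → (e → (e → e)))))) takes yesterday : e, giving (e → (e → ((t → e) → (e → (e → e))))).
At [[yesterday laughs] read], [yesterday laughs] : (e → (e → ((t → e) → (e → (e → e))))) takes read : e, giving (e → ((t → e) → (e → (e → e)))).
At [most [[yesterday laughs] read]], [[yesterday laughs] read] : (e → ((t → e) → (e → (e → e)))) takes most : e, giving ((t → e) → (e → (e → e))).
At [gave Sam], Sam : (t → (t → e)) takes gave : t, giving (t → e).
At [[most [[yesterday laughs] read]] [gave Sam]], [most [[yesterday laughs] read]] : ((t → e) → (e → (e → e))) takes [gave Sam] : (t → e), giving (e → (e → e)).

(e → (e → e))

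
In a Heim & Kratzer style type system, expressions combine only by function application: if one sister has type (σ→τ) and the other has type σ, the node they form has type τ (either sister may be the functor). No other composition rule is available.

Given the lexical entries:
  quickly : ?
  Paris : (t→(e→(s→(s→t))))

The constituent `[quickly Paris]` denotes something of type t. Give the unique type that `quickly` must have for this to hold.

((t→(e→(s→(s→t))))→t)

At [quickly Paris] (required: t): Paris is (t→(e→(s→(s→t)))), which is not a function with range t; hence quickly is the functor — type ((t→(e→(s→(s→t))))→t).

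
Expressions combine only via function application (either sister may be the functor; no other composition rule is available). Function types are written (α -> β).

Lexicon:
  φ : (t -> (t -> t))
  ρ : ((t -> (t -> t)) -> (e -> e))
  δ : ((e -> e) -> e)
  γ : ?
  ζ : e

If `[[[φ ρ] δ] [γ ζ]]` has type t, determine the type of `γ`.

[[[φ ρ] δ] [γ ζ]] must have type t. The sister [[φ ρ] δ] has type e; that is not a function onto t, so [γ ζ] must be the functor, of type (e -> t).
[γ ζ] must have type (e -> t). The sister ζ has type e; that is not a function onto (e -> t), so γ must be the functor, of type (e -> (e -> t)).

(e -> (e -> t))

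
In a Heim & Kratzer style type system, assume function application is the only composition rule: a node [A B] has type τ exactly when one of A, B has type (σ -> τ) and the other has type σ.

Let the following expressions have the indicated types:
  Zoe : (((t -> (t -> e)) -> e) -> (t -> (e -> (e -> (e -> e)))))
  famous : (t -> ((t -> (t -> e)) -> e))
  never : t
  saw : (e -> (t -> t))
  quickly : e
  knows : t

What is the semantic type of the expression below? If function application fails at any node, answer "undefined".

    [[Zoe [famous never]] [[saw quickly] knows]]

(e -> (e -> (e -> e)))

[famous never] — famous of type (t -> ((t -> (t -> e)) -> e)) combines with never of type t: type ((t -> (t -> e)) -> e).
[Zoe [famous never]] — Zoe of type (((t -> (t -> e)) -> e) -> (t -> (e -> (e -> (e -> e))))) combines with [famous never] of type ((t -> (t -> e)) -> e): type (t -> (e -> (e -> (e -> e)))).
[saw quickly] — saw of type (e -> (t -> t)) combines with quickly of type e: type (t -> t).
[[saw quickly] knows] — [saw quickly] of type (t -> t) combines with knows of type t: type t.
[[Zoe [famous never]] [[saw quickly] knows]] — [Zoe [famous never]] of type (t -> (e -> (e -> (e -> e)))) combines with [[saw quickly] knows] of type t: type (e -> (e -> (e -> e))).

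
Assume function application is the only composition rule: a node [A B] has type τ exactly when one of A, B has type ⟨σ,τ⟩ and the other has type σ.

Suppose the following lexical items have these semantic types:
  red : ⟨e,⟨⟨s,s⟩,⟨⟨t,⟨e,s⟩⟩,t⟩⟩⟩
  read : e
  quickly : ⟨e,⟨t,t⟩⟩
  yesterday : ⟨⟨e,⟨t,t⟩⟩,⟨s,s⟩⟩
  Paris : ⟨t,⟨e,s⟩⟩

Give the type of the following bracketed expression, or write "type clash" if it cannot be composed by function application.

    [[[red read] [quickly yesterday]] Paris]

t

[red read] — red of type ⟨e,⟨⟨s,s⟩,⟨⟨t,⟨e,s⟩⟩,t⟩⟩⟩ combines with read of type e: type ⟨⟨s,s⟩,⟨⟨t,⟨e,s⟩⟩,t⟩⟩.
[quickly yesterday] — yesterday of type ⟨⟨e,⟨t,t⟩⟩,⟨s,s⟩⟩ combines with quickly of type ⟨e,⟨t,t⟩⟩: type ⟨s,s⟩.
[[red read] [quickly yesterday]] — [red read] of type ⟨⟨s,s⟩,⟨⟨t,⟨e,s⟩⟩,t⟩⟩ combines with [quickly yesterday] of type ⟨s,s⟩: type ⟨⟨t,⟨e,s⟩⟩,t⟩.
[[[red read] [quickly yesterday]] Paris] — [[red read] [quickly yesterday]] of type ⟨⟨t,⟨e,s⟩⟩,t⟩ combines with Paris of type ⟨t,⟨e,s⟩⟩: type t.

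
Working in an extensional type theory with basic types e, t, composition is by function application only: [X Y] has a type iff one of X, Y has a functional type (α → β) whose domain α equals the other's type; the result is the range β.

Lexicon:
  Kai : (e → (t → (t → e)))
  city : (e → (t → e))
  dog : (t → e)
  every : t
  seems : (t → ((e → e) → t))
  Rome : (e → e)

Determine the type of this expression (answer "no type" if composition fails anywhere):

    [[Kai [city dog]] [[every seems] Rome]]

At [city dog]: neither (e → (t → e)) nor (t → e) can take the other as argument; the node is ill-typed.

no type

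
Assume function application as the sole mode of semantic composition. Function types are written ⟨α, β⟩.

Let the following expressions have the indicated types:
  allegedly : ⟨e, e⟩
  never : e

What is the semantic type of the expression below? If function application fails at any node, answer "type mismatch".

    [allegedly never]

e

[allegedly never]: allegedly is ⟨e, e⟩, never is e; result e.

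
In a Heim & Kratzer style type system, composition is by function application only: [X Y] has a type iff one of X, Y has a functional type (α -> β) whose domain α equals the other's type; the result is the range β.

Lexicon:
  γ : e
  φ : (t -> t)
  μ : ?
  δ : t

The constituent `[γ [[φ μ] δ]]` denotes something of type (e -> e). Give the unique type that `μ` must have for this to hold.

((t -> t) -> (t -> (e -> (e -> e))))

[γ [[φ μ] δ]] is required to be (e -> e). γ : e cannot yield (e -> e) as functor, so [[φ μ] δ] : (e -> (e -> e)).
[[φ μ] δ] is required to be (e -> (e -> e)). δ : t cannot yield (e -> (e -> e)) as functor, so [φ μ] : (t -> (e -> (e -> e))).
[φ μ] is required to be (t -> (e -> (e -> e))). φ : (t -> t) cannot yield (t -> (e -> (e -> e))) as functor, so μ : ((t -> t) -> (t -> (e -> (e -> e)))).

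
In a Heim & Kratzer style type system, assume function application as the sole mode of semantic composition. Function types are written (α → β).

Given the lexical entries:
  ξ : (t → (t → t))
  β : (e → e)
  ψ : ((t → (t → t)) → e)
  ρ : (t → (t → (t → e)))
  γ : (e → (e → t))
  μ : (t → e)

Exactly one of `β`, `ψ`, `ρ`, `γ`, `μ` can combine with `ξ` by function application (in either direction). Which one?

β : (e → e) — no; ξ wants t, and β wants e.
ψ — combines: ψ : ((t → (t → t)) → e) takes ξ : (t → (t → t)) as argument, giving e.
ρ : (t → (t → (t → e))) — no; ξ wants t, and ρ wants t.
γ : (e → (e → t)) — no; ξ wants t, and γ wants e.
μ : (t → e) — no; ξ wants t, and μ wants t.

ψ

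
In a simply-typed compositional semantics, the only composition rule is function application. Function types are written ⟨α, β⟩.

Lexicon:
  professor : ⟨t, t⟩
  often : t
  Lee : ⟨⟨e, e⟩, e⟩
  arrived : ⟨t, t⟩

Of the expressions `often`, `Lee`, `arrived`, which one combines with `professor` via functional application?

often — combines: professor : ⟨t, t⟩ takes often : t as argument, giving t.
Lee : ⟨⟨e, e⟩, e⟩ — does not combine with professor.
arrived : ⟨t, t⟩ — does not combine with professor.

often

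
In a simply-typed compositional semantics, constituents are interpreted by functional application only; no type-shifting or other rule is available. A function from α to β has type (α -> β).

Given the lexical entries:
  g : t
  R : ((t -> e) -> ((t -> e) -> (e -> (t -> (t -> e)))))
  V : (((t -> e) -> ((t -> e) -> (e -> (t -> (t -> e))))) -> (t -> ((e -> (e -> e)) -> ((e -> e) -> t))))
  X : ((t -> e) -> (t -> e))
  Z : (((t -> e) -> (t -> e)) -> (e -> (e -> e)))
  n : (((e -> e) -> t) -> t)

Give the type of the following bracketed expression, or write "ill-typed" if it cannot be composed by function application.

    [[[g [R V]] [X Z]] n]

t

[R V]: (((t -> e) -> ((t -> e) -> (e -> (t -> (t -> e))))) -> (t -> ((e -> (e -> e)) -> ((e -> e) -> t)))) applied to ((t -> e) -> ((t -> e) -> (e -> (t -> (t -> e))))) yields (t -> ((e -> (e -> e)) -> ((e -> e) -> t))).
[g [R V]]: (t -> ((e -> (e -> e)) -> ((e -> e) -> t))) applied to t yields ((e -> (e -> e)) -> ((e -> e) -> t)).
[X Z]: (((t -> e) -> (t -> e)) -> (e -> (e -> e))) applied to ((t -> e) -> (t -> e)) yields (e -> (e -> e)).
[[g [R V]] [X Z]]: ((e -> (e -> e)) -> ((e -> e) -> t)) applied to (e -> (e -> e)) yields ((e -> e) -> t).
[[[g [R V]] [X Z]] n]: (((e -> e) -> t) -> t) applied to ((e -> e) -> t) yields t.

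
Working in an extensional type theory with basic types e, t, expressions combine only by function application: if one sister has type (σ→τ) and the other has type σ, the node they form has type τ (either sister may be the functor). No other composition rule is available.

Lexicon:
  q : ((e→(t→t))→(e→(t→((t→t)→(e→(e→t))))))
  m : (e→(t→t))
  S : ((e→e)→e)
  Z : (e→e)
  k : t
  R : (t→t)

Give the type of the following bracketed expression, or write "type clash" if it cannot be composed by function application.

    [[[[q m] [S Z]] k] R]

[q m]: functor q : ((e→(t→t))→(e→(t→((t→t)→(e→(e→t)))))), argument m : (e→(t→t)); result (e→(t→((t→t)→(e→(e→t))))).
[S Z]: functor S : ((e→e)→e), argument Z : (e→e); result e.
[[q m] [S Z]]: functor [q m] : (e→(t→((t→t)→(e→(e→t))))), argument [S Z] : e; result (t→((t→t)→(e→(e→t)))).
[[[q m] [S Z]] k]: functor [[q m] [S Z]] : (t→((t→t)→(e→(e→t)))), argument k : t; result ((t→t)→(e→(e→t))).
[[[[q m] [S Z]] k] R]: functor [[[q m] [S Z]] k] : ((t→t)→(e→(e→t))), argument R : (t→t); result (e→(e→t)).

(e→(e→t))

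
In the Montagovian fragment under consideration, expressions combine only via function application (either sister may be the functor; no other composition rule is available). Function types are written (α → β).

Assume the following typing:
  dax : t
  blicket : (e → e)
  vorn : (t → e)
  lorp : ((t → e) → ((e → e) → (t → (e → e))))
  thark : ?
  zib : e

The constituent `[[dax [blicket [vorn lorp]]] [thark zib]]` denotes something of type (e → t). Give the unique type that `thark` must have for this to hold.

(e → ((e → e) → (e → t)))

At [[dax [blicket [vorn lorp]]] [thark zib]] (required: (e → t)): [dax [blicket [vorn lorp]]] is (e → e), which is not a function with range (e → t); hence [thark zib] is the functor — type ((e → e) → (e → t)).
At [thark zib] (required: ((e → e) → (e → t))): zib is e, which is not a function with range ((e → e) → (e → t)); hence thark is the functor — type (e → ((e → e) → (e → t))).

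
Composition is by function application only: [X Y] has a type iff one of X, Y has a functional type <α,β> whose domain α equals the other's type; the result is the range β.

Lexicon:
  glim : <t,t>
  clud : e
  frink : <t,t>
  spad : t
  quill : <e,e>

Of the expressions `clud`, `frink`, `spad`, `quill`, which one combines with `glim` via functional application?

clud : e — no; glim wants t, and clud wants nothing (atomic).
frink : <t,t> — no; glim wants t, and frink wants t.
spad — combines: glim : <t,t> takes spad : t as argument, giving t.
quill : <e,e> — no; glim wants t, and quill wants e.

spad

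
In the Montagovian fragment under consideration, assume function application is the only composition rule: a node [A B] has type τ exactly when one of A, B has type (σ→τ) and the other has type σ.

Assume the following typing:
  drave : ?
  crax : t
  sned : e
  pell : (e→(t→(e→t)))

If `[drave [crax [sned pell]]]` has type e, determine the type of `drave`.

[drave [crax [sned pell]]] must have type e. The sister [crax [sned pell]] has type (e→t); that is not a function onto e, so drave must be the functor, of type ((e→t)→e).

((e→t)→e)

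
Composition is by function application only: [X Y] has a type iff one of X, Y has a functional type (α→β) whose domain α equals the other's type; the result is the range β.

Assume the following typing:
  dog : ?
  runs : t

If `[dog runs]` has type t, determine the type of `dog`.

(t→t)

At [dog runs] (required: t): runs is t, which is not a function with range t; hence dog is the functor — type (t→t).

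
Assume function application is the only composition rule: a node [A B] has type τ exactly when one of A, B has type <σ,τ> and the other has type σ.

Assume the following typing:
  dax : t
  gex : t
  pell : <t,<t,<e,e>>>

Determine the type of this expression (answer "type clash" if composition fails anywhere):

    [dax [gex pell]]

[gex pell]: functor pell : <t,<t,<e,e>>>, argument gex : t; result <t,<e,e>>.
[dax [gex pell]]: functor [gex pell] : <t,<e,e>>, argument dax : t; result <e,e>.

<e,e>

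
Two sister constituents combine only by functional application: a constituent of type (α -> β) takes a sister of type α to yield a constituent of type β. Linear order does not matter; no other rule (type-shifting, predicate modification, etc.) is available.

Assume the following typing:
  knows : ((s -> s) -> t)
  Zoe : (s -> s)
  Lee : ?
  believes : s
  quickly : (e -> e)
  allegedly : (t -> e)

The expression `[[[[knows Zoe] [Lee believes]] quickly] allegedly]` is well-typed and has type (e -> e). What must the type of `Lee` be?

(s -> (t -> ((e -> e) -> ((t -> e) -> (e -> e)))))

[[[[knows Zoe] [Lee believes]] quickly] allegedly] must have type (e -> e). The sister allegedly has type (t -> e); that is not a function onto (e -> e), so [[[knows Zoe] [Lee believes]] quickly] must be the functor, of type ((t -> e) -> (e -> e)).
[[[knows Zoe] [Lee believes]] quickly] must have type ((t -> e) -> (e -> e)). The sister quickly has type (e -> e); that is not a function onto ((t -> e) -> (e -> e)), so [[knows Zoe] [Lee believes]] must be the functor, of type ((e -> e) -> ((t -> e) -> (e -> e))).
[[knows Zoe] [Lee believes]] must have type ((e -> e) -> ((t -> e) -> (e -> e))). The sister [knows Zoe] has type t; that is not a function onto ((e -> e) -> ((t -> e) -> (e -> e))), so [Lee believes] must be the functor, of type (t -> ((e -> e) -> ((t -> e) -> (e -> e)))).
[Lee believes] must have type (t -> ((e -> e) -> ((t -> e) -> (e -> e)))). The sister believes has type s; that is not a function onto (t -> ((e -> e) -> ((t -> e) -> (e -> e)))), so Lee must be the functor, of type (s -> (t -> ((e -> e) -> ((t -> e) -> (e -> e))))).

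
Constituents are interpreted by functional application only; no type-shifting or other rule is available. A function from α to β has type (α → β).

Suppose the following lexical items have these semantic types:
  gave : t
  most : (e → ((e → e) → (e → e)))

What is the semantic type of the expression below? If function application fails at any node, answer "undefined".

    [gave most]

undefined

[gave most]: t with (e → ((e → e) → (e → e))) — neither is a function whose domain matches the other; composition fails here.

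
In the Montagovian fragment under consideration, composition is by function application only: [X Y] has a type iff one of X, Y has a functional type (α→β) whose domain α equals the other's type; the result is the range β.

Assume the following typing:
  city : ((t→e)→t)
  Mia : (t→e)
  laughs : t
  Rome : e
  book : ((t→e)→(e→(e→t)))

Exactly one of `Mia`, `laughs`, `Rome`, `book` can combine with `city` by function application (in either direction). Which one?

Mia — combines: city : ((t→e)→t) takes Mia : (t→e) as argument, giving t.
laughs : t — does not combine with city.
Rome : e — does not combine with city.
book : ((t→e)→(e→(e→t))) — does not combine with city.

Mia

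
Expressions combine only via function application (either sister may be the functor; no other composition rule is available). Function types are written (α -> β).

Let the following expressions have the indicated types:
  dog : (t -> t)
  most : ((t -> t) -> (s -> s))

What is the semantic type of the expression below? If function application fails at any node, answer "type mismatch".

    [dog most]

[dog most]: functor most : ((t -> t) -> (s -> s)), argument dog : (t -> t); result (s -> s).

(s -> s)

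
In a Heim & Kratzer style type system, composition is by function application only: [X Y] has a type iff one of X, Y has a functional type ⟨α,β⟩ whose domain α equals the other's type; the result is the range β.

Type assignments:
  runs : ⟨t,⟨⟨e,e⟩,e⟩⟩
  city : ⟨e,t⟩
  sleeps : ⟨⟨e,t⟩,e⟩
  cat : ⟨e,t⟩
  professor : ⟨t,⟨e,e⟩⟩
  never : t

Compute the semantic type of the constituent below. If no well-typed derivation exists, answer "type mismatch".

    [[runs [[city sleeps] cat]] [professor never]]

[city sleeps]: sleeps is ⟨⟨e,t⟩,e⟩, city is ⟨e,t⟩; result e.
[[city sleeps] cat]: cat is ⟨e,t⟩, [city sleeps] is e; result t.
[runs [[city sleeps] cat]]: runs is ⟨t,⟨⟨e,e⟩,e⟩⟩, [[city sleeps] cat] is t; result ⟨⟨e,e⟩,e⟩.
[professor never]: professor is ⟨t,⟨e,e⟩⟩, never is t; result ⟨e,e⟩.
[[runs [[city sleeps] cat]] [professor never]]: [runs [[city sleeps] cat]] is ⟨⟨e,e⟩,e⟩, [professor never] is ⟨e,e⟩; result e.

e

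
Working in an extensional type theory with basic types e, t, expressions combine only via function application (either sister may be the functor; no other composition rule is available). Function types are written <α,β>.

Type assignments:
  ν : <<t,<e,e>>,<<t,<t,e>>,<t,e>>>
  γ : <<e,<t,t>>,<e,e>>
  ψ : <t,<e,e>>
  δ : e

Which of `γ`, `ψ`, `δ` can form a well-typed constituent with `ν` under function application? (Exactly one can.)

ψ

γ : <<e,<t,t>>,<e,e>> — does not combine with ν.
ψ — combines: ν : <<t,<e,e>>,<<t,<t,e>>,<t,e>>> takes ψ : <t,<e,e>> as argument, giving <<t,<t,e>>,<t,e>>.
δ : e — does not combine with ν.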